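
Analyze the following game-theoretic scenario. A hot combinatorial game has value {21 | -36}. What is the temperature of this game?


The game is {21 | -36}, a switch {a | b} with numbers a > b.
Cooling {a | b} by t gives {a - t | b + t}, which stops being hot when a - t = b + t, i.e. at t = (a - b)/2. So the temperature of a switch is (a - b)/2.
Temperature = (Left option - Right option) / 2
= (21 - (-36)) / 2
= 57 / 2
= 57/2

57/2


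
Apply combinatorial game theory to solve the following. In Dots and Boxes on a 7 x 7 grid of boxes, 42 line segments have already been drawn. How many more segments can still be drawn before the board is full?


Grid: 7 x 7 boxes, i.e. 8 rows and 8 columns of dots.
Horizontal edges: (rows + 1) * cols = 8 * 7 = 56
Vertical edges: rows * (cols + 1) = 7 * 8 = 56
Total edges: 56 + 56 = 112
Edges drawn: 42
Remaining: 112 - 42 = 70

70


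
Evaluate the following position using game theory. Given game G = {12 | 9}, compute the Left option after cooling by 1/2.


Original game: {12 | 9} (a switch {a | b} with a > b).
Cooling by t (for t below the temperature (a - b)/2 = 3/2) taxes each move by t: {a | b} cooled by t is {a - t | b + t}.
Cooling amount: t = 1/2
Cooled Left option: 12 - 1/2 = 23/2
Cooled Right option: 9 + 1/2 = 19/2
Cooled game: {23/2 | 19/2}
Left option = 23/2

23/2


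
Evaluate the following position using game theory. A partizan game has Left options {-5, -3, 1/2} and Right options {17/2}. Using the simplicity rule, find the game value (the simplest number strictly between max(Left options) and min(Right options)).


Left options: {-5, -3, 1/2}, max = 1/2
Right options: {17/2}, min = 17/2
All options are numbers and max(Left) < min(Right), so by the simplicity theorem the value is the simplest (earliest-born) number strictly between 1/2 and 17/2.
Integers 1 through 8 all lie strictly between 1/2 and 17/2.
Among integers, the simplest (lowest birthday = smallest |n|; 0 is born on day 0, +-n on day n) is 1.
No non-integer in the interval can be simpler: if x is a non-integer in the interval, then floor(x) or ceil(x) also lies in the interval (the interval contains an integer), and both are proper prefixes of x's sign expansion, i.e. born earlier. So the game value is 1.
Game value = 1

1


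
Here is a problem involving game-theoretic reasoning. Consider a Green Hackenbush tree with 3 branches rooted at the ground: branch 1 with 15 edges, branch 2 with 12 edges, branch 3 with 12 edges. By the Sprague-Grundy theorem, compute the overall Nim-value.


The tree has 3 branches from the ground vertex.
In Green Hackenbush, the Nim-value of a simple path of length k is k.
Branch 1: length 15, Nim-value = 15
Branch 2: length 12, Nim-value = 12
Branch 3: length 12, Nim-value = 12
Total Nim-value = XOR of all branch values:
0 XOR 15 = 15
15 XOR 12 = 3
3 XOR 12 = 15
Nim-value of the tree = 15

15


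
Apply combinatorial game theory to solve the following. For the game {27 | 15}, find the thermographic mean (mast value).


Game = {27 | 15}, a switch {a | b} with numbers a > b.
Its thermograph has left wall a - t and right wall b + t, which meet at t = (a - b)/2, where both equal (a + b)/2. So the mast (mean value) is at (a + b)/2.
Mean = (27 + (15))/2 = 42/2 = 21

21


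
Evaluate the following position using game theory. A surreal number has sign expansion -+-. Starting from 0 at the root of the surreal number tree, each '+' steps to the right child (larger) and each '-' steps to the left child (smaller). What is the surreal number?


Sign expansion: -+-
Rule: track bounds (lo, hi), initially (-inf, +inf). On '+', the current value becomes lo and we move to the simplest number in (value, hi): value + 1 if hi = +inf, otherwise the midpoint (value + hi)/2. On '-', the current value becomes hi and we move to value - 1 if lo = -inf, otherwise the midpoint (lo + value)/2.
Start at 0.
Step 1: sign = -, move left. Bounds: (-inf, 0). Value = -1
Step 2: sign = +, move right. Bounds: (-1, 0). Value = -1/2
Step 3: sign = -, move left. Bounds: (-1, -1/2). Value = -3/4
The surreal number with sign expansion -+- is -3/4.

-3/4


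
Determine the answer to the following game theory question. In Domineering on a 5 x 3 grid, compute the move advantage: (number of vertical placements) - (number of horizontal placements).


Board is 5 x 3 (rows x cols).
Left (vertical) placements: (rows-1) * cols = 4 * 3 = 12
Right (horizontal) placements: rows * (cols-1) = 5 * 2 = 10
Advantage = Left - Right = 12 - 10 = 2

2


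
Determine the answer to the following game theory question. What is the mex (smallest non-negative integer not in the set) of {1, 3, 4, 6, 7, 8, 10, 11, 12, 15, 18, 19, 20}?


Set = {1, 3, 4, 6, 7, 8, 10, 11, 12, 15, 18, 19, 20}
0 is NOT in the set. This is the mex.
mex = 0

0


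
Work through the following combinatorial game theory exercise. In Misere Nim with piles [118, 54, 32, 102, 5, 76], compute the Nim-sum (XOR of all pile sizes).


We need the XOR (exclusive or) of all pile sizes.
After XOR-ing pile 1 (size 118): 0 XOR 118 = 118
After XOR-ing pile 2 (size 54): 118 XOR 54 = 64
After XOR-ing pile 3 (size 32): 64 XOR 32 = 96
After XOR-ing pile 4 (size 102): 96 XOR 102 = 6
After XOR-ing pile 5 (size 5): 6 XOR 5 = 3
After XOR-ing pile 6 (size 76): 3 XOR 76 = 79
The Nim-value of this position is 79.

79


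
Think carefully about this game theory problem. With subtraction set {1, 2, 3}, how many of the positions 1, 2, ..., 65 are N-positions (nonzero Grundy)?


Subtraction set S = {1, 2, 3}, so G(n) = n mod 4.
G(n) = 0 when n is a multiple of 4.
Multiples of 4 in [1, 65]: 16
N-positions (nonzero Grundy) = 65 - 16 = 49

49


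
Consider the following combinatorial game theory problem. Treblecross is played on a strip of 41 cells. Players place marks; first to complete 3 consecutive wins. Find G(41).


Treblecross: place X on empty cells; 3-in-a-row wins.
Playing within two cells of an existing X lets the opponent win at once, so sensible play treats the cells i-2..i+2 around each X as dead. The player left with no safe cell loses, so this is a normal-play take-away game on strips of safe cells.
Placing X at cell i (0-indexed) of a strip of k safe cells leaves independent strips of sizes max(0, i-2) and max(0, k-i-3). Hence G(k) = mex{ G(max(0,i-2)) XOR G(max(0,k-i-3)) : 0 <= i < k }, with G(0) = 0.
G(1): splits (0,0):0^0=0 -> mex({0}) = 1
G(2): splits (0,0):0^0=0 -> mex({0}) = 1
G(3): splits (0,0):0^0=0 -> mex({0}) = 1
G(4): splits (0,1):0^1=1 (0,0):0^0=0 -> mex({0, 1}) = 2
G(5): splits (0,2):0^1=1 (0,1):0^1=1 (0,0):0^0=0 -> mex({0, 1}) = 2
G(6) = mex({1}) = 0
G(7) = mex({0, 1, 2}) = 3
G(8) = mex({0, 1, 2}) = 3
G(9) = mex({0, 2}) = 1
G(10) = mex({0, 2, 3}) = 1
G(11) = mex({0, 3}) = 1
G(12) = mex({1, 3}) = 0
G(13) = mex({0, 1, 2, 3}) = 4
G(14) = mex({0, 1, 2}) = 3
G(15) = mex({0, 1, 2}) = 3
G(16) = mex({0, 1, 2, 4}) = 3
G(17) = mex({0, 1, 3, 4}) = 2
G(18) = mex({0, 1, 3, 4}) = 2
G(19) = mex({0, 1, 3, 5}) = 2
G(20) = mex({0, 1, 2, 3, 5}) = 4
G(21) = mex({0, 1, 2, 3, 5}) = 4
G(22) = mex({1, 2, 6}) = 0
G(23) = mex({0, 1, 2, 3, 4, 6}) = 5
G(24) = mex({0, 1, 2, 3, 4}) = 5
G(25) = mex({0, 1, 3, 4, 7}) = 2
G(26) = mex({0, 1, 3, 4, 5, 7}) = 2
G(27) = mex({0, 1, 3, 5}) = 2
G(28) = mex({0, 1, 2, 5}) = 3
G(29) = mex({0, 1, 2, 4, 5, 6}) = 3
G(30) = mex({1, 2, 4, 6}) = 0
G(31) = mex({0, 1, 2, 3, 4, 6}) = 5
G(32) = mex({1, 2, 3, 4, 7}) = 0
G(33) = mex({0, 3, 7}) = 1
G(34) = mex({0, 2, 3, 5, 7}) = 1
G(35) = mex({0, 2, 3, 5, 6}) = 1
G(36) = mex({0, 1, 2, 5, 6}) = 3
G(37) = mex({0, 1, 2, 4, 5, 6}) = 3
G(38) = mex({0, 1, 2, 4}) = 3
G(39) = mex({0, 1, 2, 3, 4, 7}) = 5
G(40) = mex({0, 1, 2, 3, 4, 5, 7}) = 6
G(41) = mex({0, 1, 2, 3, 5, 7}) = 4
Therefore G(41) = 4.

4


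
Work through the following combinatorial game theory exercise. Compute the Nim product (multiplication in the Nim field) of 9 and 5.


Nim multiplication is bilinear over XOR: (u XOR v) * w = (u*w) XOR (v*w).
So we split each operand into its bit components and XOR the pairwise Nim products.
9 = 1 + 8 (as XOR of powers of 2).
5 = 1 + 4 (as XOR of powers of 2).
Using the standard Nim-product table on single bits:
  2*2 = 3,   2*4 = 8,   2*8 = 12,
  4*4 = 6,   4*8 = 11,  8*8 = 13,
and  1*x = x (identity), k*l = l*k (commutative).
Pairwise Nim products:
  1 * 1 = 1
  1 * 4 = 4
  8 * 1 = 8
  8 * 4 = 11
XOR them: 1 XOR 4 XOR 8 XOR 11 = 6.
Result: 9 * 5 = 6 (in Nim).

6


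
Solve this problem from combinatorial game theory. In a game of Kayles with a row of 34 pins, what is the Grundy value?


Kayles: a move removes 1 or 2 adjacent pins from a contiguous row.
Removing pins from a row of k leaves two independent rows (a, b) with a + b = k - 1 (one pin) or a + b = k - 2 (two pins); an end removal gives a = 0.
By Sprague-Grundy, G(k) = mex{ G(a) XOR G(b) } over all these splits. G(0) = 0.
G(1): splits (0,0):0^0=0 -> mex({0}) = 1
G(2): splits (0,1):0^1=1 (0,0):0^0=0 -> mex({0, 1}) = 2
G(3): splits (0,2):0^2=2 (1,1):1^1=0 (0,1):0^1=1 -> mex({0, 1, 2}) = 3
G(4): splits (0,3):0^3=3 (1,2):1^2=3 (0,2):0^2=2 (1,1):1^1=0 -> mex({0, 2, 3}) = 1
G(5): splits (0,4):0^1=1 (1,3):1^3=2 (2,2):2^2=0 (0,3):0^3=3 (1,2):1^2=3 -> mex({0, 1, 2, 3}) = 4
G(6) = mex({0, 1, 2, 4}) = 3
G(7) = mex({0, 1, 3, 4, 5}) = 2
G(8) = mex({0, 2, 3, 5, 6}) = 1
G(9) = mex({0, 1, 2, 3, 6, 7}) = 4
G(10) = mex({0, 1, 3, 4, 5, 7}) = 2
G(11) = mex({0, 1, 2, 3, 4, 5}) = 6
G(12) = mex({0, 1, 2, 3, 5, 6, 7}) = 4
G(13) = mex({0, 2, 3, 4, 6, 7}) = 1
G(14) = mex({0, 1, 4, 5, 6, 7}) = 2
G(15) = mex({0, 1, 2, 3, 4, 5, 6}) = 7
G(16) = mex({0, 2, 3, 5, 6, 7}) = 1
G(17) = mex({0, 1, 2, 3, 5, 6, 7}) = 4
G(18) = mex({0, 1, 2, 4, 5, 6}) = 3
G(19) = mex({0, 1, 3, 4, 5, 7}) = 2
G(20) = mex({0, 2, 3, 4, 5, 6, 7}) = 1
G(21) = mex({0, 1, 2, 3, 5, 6, 7}) = 4
G(22) = mex({0, 1, 2, 3, 4, 5, 7}) = 6
G(23) = mex({0, 1, 2, 3, 4, 5, 6}) = 7
G(24) = mex({0, 1, 2, 3, 5, 6, 7}) = 4
G(25) = mex({0, 2, 3, 4, 6, 7}) = 1
G(26) = mex({0, 1, 3, 4, 5, 6, 7}) = 2
G(27) = mex({0, 1, 2, 3, 4, 5, 6, 7}) = 8
G(28) = mex({0, 1, 2, 3, 4, 6, 7, 8}) = 5
G(29) = mex({0, 1, 2, 3, 5, 6, 7, 8, 9}) = 4
G(30) = mex({0, 1, 2, 3, 4, 5, 6, 9, 10}) = 7
G(31) = mex({0, 1, 3, 4, 5, 7, 10, 11}) = 2
G(32) = mex({0, 2, 3, 4, 5, 6, 7, 9, 11}) = 1
G(33) = mex({0, 1, 2, 3, 4, 5, 6, 7, 9, 12}) = 8
G(34) = mex({0, 1, 2, 3, 4, 5, 7, 8, 11, 12}) = 6
Therefore G(34) = 6.

6


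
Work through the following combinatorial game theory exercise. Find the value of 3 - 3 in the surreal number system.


x = 3, y = 3
x - y = 3 - 3 = 0

0


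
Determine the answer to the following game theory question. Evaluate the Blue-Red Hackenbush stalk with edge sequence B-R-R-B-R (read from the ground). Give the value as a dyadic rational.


Edges (from ground): B-R-R-B-R
By Berlekamp's sign-expansion rule, a Blue-Red Hackenbush stalk has the value of the surreal number whose sign sequence is the edge sequence with B -> + and R -> -.
Sign sequence: +--+-
Trace the sign expansion in the surreal number tree, starting from 0:
Edge 1: B (sign +) -> bounds (0, +inf), value = 1
Edge 2: R (sign -) -> bounds (0, 1), value = 1/2
Edge 3: R (sign -) -> bounds (0, 1/2), value = 1/4
Edge 4: B (sign +) -> bounds (1/4, 1/2), value = 3/8
Edge 5: R (sign -) -> bounds (1/4, 3/8), value = 5/16
Game value = 5/16

5/16


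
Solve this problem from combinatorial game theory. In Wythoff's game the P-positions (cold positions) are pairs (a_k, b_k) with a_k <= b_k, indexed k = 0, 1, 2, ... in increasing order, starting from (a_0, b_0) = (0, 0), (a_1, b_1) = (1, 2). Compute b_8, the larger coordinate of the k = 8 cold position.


By Wythoff's theorem, a_k = floor(k * phi) and b_k = floor(k * phi^2) = a_k + k, where phi = (1 + sqrt(5))/2 is the golden ratio.
phi = (1 + sqrt(5))/2 = 1.618034
phi^2 = phi + 1 = 2.618034
k = 8
k * phi^2 = 8 * 2.618034 = 20.944272
b_8 = floor(k * phi^2) = 20 (check: a_8 + k = 12 + 8 = 20)

20


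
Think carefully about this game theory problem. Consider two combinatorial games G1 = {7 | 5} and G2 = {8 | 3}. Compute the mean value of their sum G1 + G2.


G1 = {7 | 5}, G2 = {8 | 3}
Each is a switch {a | b} with numbers a > b; its mean value is (a + b)/2, and mean value is additive over game sums: m(G1 + G2) = m(G1) + m(G2).
Mean of G1 = (7 + (5))/2 = 12/2 = 6
Mean of G2 = (8 + (3))/2 = 11/2 = 11/2
Mean of G1 + G2 = 6 + 11/2 = 23/2

23/2


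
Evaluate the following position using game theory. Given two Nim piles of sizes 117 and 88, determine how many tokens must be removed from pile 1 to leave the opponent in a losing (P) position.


Piles: 117 and 88
Current XOR: 117 XOR 88 = 45 (non-zero, so this is an N-position).
To make the XOR zero, we need to find a move that balances the piles.
For pile 1 (size 117): target = 117 XOR 45 = 88
We reduce pile 1 from 117 to 88.
Tokens removed: 117 - 88 = 29
Verification: 88 XOR 88 = 0

29


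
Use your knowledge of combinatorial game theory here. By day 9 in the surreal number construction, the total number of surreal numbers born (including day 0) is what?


Day 0: {|} = 0 is born. Count = 1.
Day n: the number of surreal numbers born by day n is 2^(n+1) - 1.
By day 0: 2^1 - 1 = 1
By day 1: 2^2 - 1 = 3
By day 2: 2^3 - 1 = 7
By day 3: 2^4 - 1 = 15
By day 4: 2^5 - 1 = 31
By day 5: 2^6 - 1 = 63
By day 6: 2^7 - 1 = 127
By day 7: 2^8 - 1 = 255
By day 8: 2^9 - 1 = 511
By day 9: 2^10 - 1 = 1023
By day 9: 1023 surreal numbers.

1023


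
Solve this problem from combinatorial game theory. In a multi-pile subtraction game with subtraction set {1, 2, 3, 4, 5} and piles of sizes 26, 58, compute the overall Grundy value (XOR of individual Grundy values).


Subtraction set: {1, 2, 3, 4, 5}
For this subtraction set, G(n) = n mod 6 (period = max + 1 = 6).
Pile 1 (size 26): G(26) = 26 mod 6 = 2
Pile 2 (size 58): G(58) = 58 mod 6 = 4
Total Grundy value = XOR of all: 2 XOR 4 = 6

6


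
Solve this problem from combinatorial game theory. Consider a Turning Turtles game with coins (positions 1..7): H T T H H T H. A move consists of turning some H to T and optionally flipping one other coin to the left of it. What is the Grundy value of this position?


Coins: H T T H H T H
Key fact: a single head at position k behaves exactly like a Nim heap of size k (turning it to T and optionally flipping a coin at j < k corresponds to moving the heap from k to j, or to 0), and heads combine as a disjunctive sum (two heads at the same place would cancel, matching j XOR j = 0). So the Nim-value is the XOR of the 1-indexed positions of the heads.
Face-up positions (1-indexed): [1, 4, 5, 7]
XOR 0 with 1: 0 XOR 1 = 1
XOR 1 with 4: 1 XOR 4 = 5
XOR 5 with 5: 5 XOR 5 = 0
XOR 0 with 7: 0 XOR 7 = 7
Nim-value = 7

7


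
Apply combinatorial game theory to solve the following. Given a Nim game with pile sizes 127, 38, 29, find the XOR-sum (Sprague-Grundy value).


We need the XOR (exclusive or) of all pile sizes.
After XOR-ing pile 1 (size 127): 0 XOR 127 = 127
After XOR-ing pile 2 (size 38): 127 XOR 38 = 89
After XOR-ing pile 3 (size 29): 89 XOR 29 = 68
The Nim-value of this position is 68.

68


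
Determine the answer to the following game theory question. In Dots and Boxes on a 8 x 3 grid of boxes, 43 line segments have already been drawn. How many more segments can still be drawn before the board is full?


Grid: 8 x 3 boxes, i.e. 9 rows and 4 columns of dots.
Horizontal edges: (rows + 1) * cols = 9 * 3 = 27
Vertical edges: rows * (cols + 1) = 8 * 4 = 32
Total edges: 27 + 32 = 59
Edges drawn: 43
Remaining: 59 - 43 = 16

16


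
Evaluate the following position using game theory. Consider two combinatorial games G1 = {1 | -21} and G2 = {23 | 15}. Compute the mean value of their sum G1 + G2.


G1 = {1 | -21}, G2 = {23 | 15}
Each is a switch {a | b} with numbers a > b; its mean value is (a + b)/2, and mean value is additive over game sums: m(G1 + G2) = m(G1) + m(G2).
Mean of G1 = (1 + (-21))/2 = -20/2 = -10
Mean of G2 = (23 + (15))/2 = 38/2 = 19
Mean of G1 + G2 = -10 + 19 = 9

9


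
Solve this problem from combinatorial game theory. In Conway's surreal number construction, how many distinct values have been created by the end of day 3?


Day 0: {|} = 0 is born. Count = 1.
Day n: the number of surreal numbers born by day n is 2^(n+1) - 1.
By day 0: 2^1 - 1 = 1
By day 1: 2^2 - 1 = 3
By day 2: 2^3 - 1 = 7
By day 3: 2^4 - 1 = 15
By day 3: 15 surreal numbers.

15


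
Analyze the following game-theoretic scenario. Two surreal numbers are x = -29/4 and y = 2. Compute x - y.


x = -29/4, y = 2
Converting to common denominator: 4
x = -29/4, y = 8/4
x - y = -29/4 - 2 = -37/4

-37/4


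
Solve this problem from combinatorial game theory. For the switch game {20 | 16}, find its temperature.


The game is {20 | 16}, a switch {a | b} with numbers a > b.
Cooling {a | b} by t gives {a - t | b + t}, which stops being hot when a - t = b + t, i.e. at t = (a - b)/2. So the temperature of a switch is (a - b)/2.
Temperature = (Left option - Right option) / 2
= (20 - (16)) / 2
= 4 / 2
= 2

2


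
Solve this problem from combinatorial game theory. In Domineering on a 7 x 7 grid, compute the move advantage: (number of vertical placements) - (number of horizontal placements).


Board is 7 x 7 (rows x cols).
Left (vertical) placements: (rows-1) * cols = 6 * 7 = 42
Right (horizontal) placements: rows * (cols-1) = 7 * 6 = 42
Advantage = Left - Right = 42 - 42 = 0

0


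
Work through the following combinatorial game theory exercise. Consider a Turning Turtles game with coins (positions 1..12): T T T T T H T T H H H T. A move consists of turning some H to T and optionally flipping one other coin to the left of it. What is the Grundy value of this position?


Coins: T T T T T H T T H H H T
Key fact: a single head at position k behaves exactly like a Nim heap of size k (turning it to T and optionally flipping a coin at j < k corresponds to moving the heap from k to j, or to 0), and heads combine as a disjunctive sum (two heads at the same place would cancel, matching j XOR j = 0). So the Nim-value is the XOR of the 1-indexed positions of the heads.
Face-up positions (1-indexed): [6, 9, 10, 11]
XOR 0 with 6: 0 XOR 6 = 6
XOR 6 with 9: 6 XOR 9 = 15
XOR 15 with 10: 15 XOR 10 = 5
XOR 5 with 11: 5 XOR 11 = 14
Nim-value = 14

14


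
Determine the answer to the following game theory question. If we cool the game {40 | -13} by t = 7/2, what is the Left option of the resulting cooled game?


Original game: {40 | -13} (a switch {a | b} with a > b).
Cooling by t (for t below the temperature (a - b)/2 = 53/2) taxes each move by t: {a | b} cooled by t is {a - t | b + t}.
Cooling amount: t = 7/2
Cooled Left option: 40 - 7/2 = 73/2
Cooled Right option: -13 + 7/2 = -19/2
Cooled game: {73/2 | -19/2}
Left option = 73/2

73/2


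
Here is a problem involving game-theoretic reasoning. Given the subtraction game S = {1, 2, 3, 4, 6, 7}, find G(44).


The subtraction set is S = {1, 2, 3, 4, 6, 7}.
G(k) = mex{ G(k - s) : s in S, s <= k }. We compute iteratively: G(0) = 0.
G(1) = mex({0}) = 1
G(2) = mex({0, 1}) = 2
G(3) = mex({0, 1, 2}) = 3
G(4) = mex({0, 1, 2, 3}) = 4
G(5) = mex({1, 2, 3, 4}) = 0
G(6) = mex({0, 2, 3, 4}) = 1
G(7) = mex({0, 1, 3, 4}) = 2
G(8) = mex({0, 1, 2, 4}) = 3
G(9) = mex({0, 1, 2, 3}) = 4
G(10) = mex({1, 2, 3, 4}) = 0
G(11) = mex({0, 2, 3, 4}) = 1
Observe that G(5)..G(11) = 0, 1, 2, 3, 4, 0, 1 repeats G(0)..G(6) = 0, 1, 2, 3, 4, 0, 1.
For k >= max(S) = 7, G(k) is determined by the previous 7 values G(k-7)..G(k-1); a window of 7 consecutive values has recurred shifted by 5, so by induction G(k + 5) = G(k) for all k >= 0: the sequence is periodic from the start with period 5.
One period: G(0..4) = 0, 1, 2, 3, 4.
44 mod 5 = 4, so G(44) = G(4) = 4.

4


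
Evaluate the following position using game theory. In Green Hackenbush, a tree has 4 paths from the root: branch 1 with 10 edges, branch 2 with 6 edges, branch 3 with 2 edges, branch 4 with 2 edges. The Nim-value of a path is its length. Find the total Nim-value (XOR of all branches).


The tree has 4 branches from the ground vertex.
In Green Hackenbush, the Nim-value of a simple path of length k is k.
Branch 1: length 10, Nim-value = 10
Branch 2: length 6, Nim-value = 6
Branch 3: length 2, Nim-value = 2
Branch 4: length 2, Nim-value = 2
Total Nim-value = XOR of all branch values:
0 XOR 10 = 10
10 XOR 6 = 12
12 XOR 2 = 14
14 XOR 2 = 12
Nim-value of the tree = 12

12


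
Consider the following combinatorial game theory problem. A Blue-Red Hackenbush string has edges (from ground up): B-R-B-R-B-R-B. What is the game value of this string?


Edges (from ground): B-R-B-R-B-R-B
By Berlekamp's sign-expansion rule, a Blue-Red Hackenbush stalk has the value of the surreal number whose sign sequence is the edge sequence with B -> + and R -> -.
Sign sequence: +-+-+-+
Trace the sign expansion in the surreal number tree, starting from 0:
Edge 1: B (sign +) -> bounds (0, +inf), value = 1
Edge 2: R (sign -) -> bounds (0, 1), value = 1/2
Edge 3: B (sign +) -> bounds (1/2, 1), value = 3/4
Edge 4: R (sign -) -> bounds (1/2, 3/4), value = 5/8
Edge 5: B (sign +) -> bounds (5/8, 3/4), value = 11/16
Edge 6: R (sign -) -> bounds (5/8, 11/16), value = 21/32
Edge 7: B (sign +) -> bounds (21/32, 11/16), value = 43/64
Game value = 43/64

43/64


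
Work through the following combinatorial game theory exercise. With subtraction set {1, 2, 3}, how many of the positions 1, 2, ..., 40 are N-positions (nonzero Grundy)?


Subtraction set S = {1, 2, 3}, so G(n) = n mod 4.
G(n) = 0 when n is a multiple of 4.
Multiples of 4 in [1, 40]: 10
N-positions (nonzero Grundy) = 40 - 10 = 30

30


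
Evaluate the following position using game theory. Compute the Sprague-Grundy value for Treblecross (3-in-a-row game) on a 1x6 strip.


Treblecross: place X on empty cells; 3-in-a-row wins.
Playing within two cells of an existing X lets the opponent win at once, so sensible play treats the cells i-2..i+2 around each X as dead. The player left with no safe cell loses, so this is a normal-play take-away game on strips of safe cells.
Placing X at cell i (0-indexed) of a strip of k safe cells leaves independent strips of sizes max(0, i-2) and max(0, k-i-3). Hence G(k) = mex{ G(max(0,i-2)) XOR G(max(0,k-i-3)) : 0 <= i < k }, with G(0) = 0.
G(1): splits (0,0):0^0=0 -> mex({0}) = 1
G(2): splits (0,0):0^0=0 -> mex({0}) = 1
G(3): splits (0,0):0^0=0 -> mex({0}) = 1
G(4): splits (0,1):0^1=1 (0,0):0^0=0 -> mex({0, 1}) = 2
G(5): splits (0,2):0^1=1 (0,1):0^1=1 (0,0):0^0=0 -> mex({0, 1}) = 2
G(6) = mex({1}) = 0
Therefore G(6) = 0.

0


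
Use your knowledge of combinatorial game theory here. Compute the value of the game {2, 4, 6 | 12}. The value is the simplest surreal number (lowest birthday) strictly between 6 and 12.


Left options: {2, 4, 6}, max = 6
Right options: {12}, min = 12
All options are numbers and max(Left) < min(Right), so by the simplicity theorem the value is the simplest (earliest-born) number strictly between 6 and 12.
Integers 7 through 11 all lie strictly between 6 and 12.
Among integers, the simplest (lowest birthday = smallest |n|; 0 is born on day 0, +-n on day n) is 7.
No non-integer in the interval can be simpler: if x is a non-integer in the interval, then floor(x) or ceil(x) also lies in the interval (the interval contains an integer), and both are proper prefixes of x's sign expansion, i.e. born earlier. So the game value is 7.
Game value = 7

7


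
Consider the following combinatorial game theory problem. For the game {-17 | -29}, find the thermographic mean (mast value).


Game = {-17 | -29}, a switch {a | b} with numbers a > b.
Its thermograph has left wall a - t and right wall b + t, which meet at t = (a - b)/2, where both equal (a + b)/2. So the mast (mean value) is at (a + b)/2.
Mean = (-17 + (-29))/2 = -46/2 = -23

-23


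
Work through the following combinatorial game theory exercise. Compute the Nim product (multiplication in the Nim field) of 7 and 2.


Nim multiplication is bilinear over XOR: (u XOR v) * w = (u*w) XOR (v*w).
So we split each operand into its bit components and XOR the pairwise Nim products.
7 = 1 + 2 + 4 (as XOR of powers of 2).
2 = 2 (as XOR of powers of 2).
Using the standard Nim-product table on single bits:
  2*2 = 3,   2*4 = 8,   2*8 = 12,
  4*4 = 6,   4*8 = 11,  8*8 = 13,
and  1*x = x (identity), k*l = l*k (commutative).
Pairwise Nim products:
  1 * 2 = 2
  2 * 2 = 3
  4 * 2 = 8
XOR them: 2 XOR 3 XOR 8 = 9.
Result: 7 * 2 = 9 (in Nim).

9


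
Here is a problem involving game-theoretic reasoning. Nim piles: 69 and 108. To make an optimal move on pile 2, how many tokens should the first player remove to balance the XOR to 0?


Piles: 69 and 108
Current XOR: 69 XOR 108 = 41 (non-zero, so this is an N-position).
To make the XOR zero, we need to find a move that balances the piles.
For pile 2 (size 108): target = 108 XOR 41 = 69
We reduce pile 2 from 108 to 69.
Tokens removed: 108 - 69 = 39
Verification: 69 XOR 69 = 0

39


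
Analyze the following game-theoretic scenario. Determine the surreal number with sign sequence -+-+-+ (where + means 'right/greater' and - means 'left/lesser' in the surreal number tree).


Sign expansion: -+-+-+
Rule: track bounds (lo, hi), initially (-inf, +inf). On '+', the current value becomes lo and we move to the simplest number in (value, hi): value + 1 if hi = +inf, otherwise the midpoint (value + hi)/2. On '-', the current value becomes hi and we move to value - 1 if lo = -inf, otherwise the midpoint (lo + value)/2.
Start at 0.
Step 1: sign = -, move left. Bounds: (-inf, 0). Value = -1
Step 2: sign = +, move right. Bounds: (-1, 0). Value = -1/2
Step 3: sign = -, move left. Bounds: (-1, -1/2). Value = -3/4
Step 4: sign = +, move right. Bounds: (-3/4, -1/2). Value = -5/8
Step 5: sign = -, move left. Bounds: (-3/4, -5/8). Value = -11/16
Step 6: sign = +, move right. Bounds: (-11/16, -5/8). Value = -21/32
The surreal number with sign expansion -+-+-+ is -21/32.

-21/32


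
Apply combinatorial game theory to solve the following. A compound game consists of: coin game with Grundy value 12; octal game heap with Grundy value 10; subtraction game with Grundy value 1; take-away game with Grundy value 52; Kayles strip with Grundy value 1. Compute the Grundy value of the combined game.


By the Sprague-Grundy theorem, the Grundy value of a sum of games is the XOR of individual Grundy values.
coin game: Grundy value = 12. Running XOR: 0 XOR 12 = 12
octal game heap: Grundy value = 10. Running XOR: 12 XOR 10 = 6
subtraction game: Grundy value = 1. Running XOR: 6 XOR 1 = 7
take-away game: Grundy value = 52. Running XOR: 7 XOR 52 = 51
Kayles strip: Grundy value = 1. Running XOR: 51 XOR 1 = 50
The combined Grundy value is 50.

50


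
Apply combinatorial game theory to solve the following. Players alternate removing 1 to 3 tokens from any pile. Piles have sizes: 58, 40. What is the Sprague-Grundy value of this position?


Subtraction set: {1, 2, 3}
For this subtraction set, G(n) = n mod 4 (period = max + 1 = 4).
Pile 1 (size 58): G(58) = 58 mod 4 = 2
Pile 2 (size 40): G(40) = 40 mod 4 = 0
Total Grundy value = XOR of all: 2 XOR 0 = 2

2


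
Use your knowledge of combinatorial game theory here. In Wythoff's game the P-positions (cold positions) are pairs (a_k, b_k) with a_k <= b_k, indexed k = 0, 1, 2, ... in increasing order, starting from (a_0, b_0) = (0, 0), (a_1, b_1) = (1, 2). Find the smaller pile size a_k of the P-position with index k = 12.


By Wythoff's theorem, a_k = floor(k * phi) and b_k = floor(k * phi^2) = a_k + k, where phi = (1 + sqrt(5))/2 is the golden ratio.
phi = (1 + sqrt(5))/2 = 1.618034
k = 12
k * phi = 12 * 1.618034 = 19.416408
a_12 = floor(k * phi) = 19

19


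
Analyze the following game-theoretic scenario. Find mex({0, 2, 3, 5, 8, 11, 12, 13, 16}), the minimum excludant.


Set = {0, 2, 3, 5, 8, 11, 12, 13, 16}
0 is in the set.
1 is NOT in the set. This is the mex.
mex = 1

1


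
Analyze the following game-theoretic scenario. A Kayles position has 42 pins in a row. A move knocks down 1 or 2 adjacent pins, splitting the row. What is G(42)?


Kayles: a move removes 1 or 2 adjacent pins from a contiguous row.
Removing pins from a row of k leaves two independent rows (a, b) with a + b = k - 1 (one pin) or a + b = k - 2 (two pins); an end removal gives a = 0.
By Sprague-Grundy, G(k) = mex{ G(a) XOR G(b) } over all these splits. G(0) = 0.
G(1): splits (0,0):0^0=0 -> mex({0}) = 1
G(2): splits (0,1):0^1=1 (0,0):0^0=0 -> mex({0, 1}) = 2
G(3): splits (0,2):0^2=2 (1,1):1^1=0 (0,1):0^1=1 -> mex({0, 1, 2}) = 3
G(4): splits (0,3):0^3=3 (1,2):1^2=3 (0,2):0^2=2 (1,1):1^1=0 -> mex({0, 2, 3}) = 1
G(5): splits (0,4):0^1=1 (1,3):1^3=2 (2,2):2^2=0 (0,3):0^3=3 (1,2):1^2=3 -> mex({0, 1, 2, 3}) = 4
G(6) = mex({0, 1, 2, 4}) = 3
G(7) = mex({0, 1, 3, 4, 5}) = 2
G(8) = mex({0, 2, 3, 5, 6}) = 1
G(9) = mex({0, 1, 2, 3, 6, 7}) = 4
G(10) = mex({0, 1, 3, 4, 5, 7}) = 2
G(11) = mex({0, 1, 2, 3, 4, 5}) = 6
G(12) = mex({0, 1, 2, 3, 5, 6, 7}) = 4
G(13) = mex({0, 2, 3, 4, 6, 7}) = 1
G(14) = mex({0, 1, 4, 5, 6, 7}) = 2
G(15) = mex({0, 1, 2, 3, 4, 5, 6}) = 7
G(16) = mex({0, 2, 3, 5, 6, 7}) = 1
G(17) = mex({0, 1, 2, 3, 5, 6, 7}) = 4
G(18) = mex({0, 1, 2, 4, 5, 6}) = 3
G(19) = mex({0, 1, 3, 4, 5, 7}) = 2
G(20) = mex({0, 2, 3, 4, 5, 6, 7}) = 1
G(21) = mex({0, 1, 2, 3, 5, 6, 7}) = 4
G(22) = mex({0, 1, 2, 3, 4, 5, 7}) = 6
G(23) = mex({0, 1, 2, 3, 4, 5, 6}) = 7
G(24) = mex({0, 1, 2, 3, 5, 6, 7}) = 4
G(25) = mex({0, 2, 3, 4, 6, 7}) = 1
G(26) = mex({0, 1, 3, 4, 5, 6, 7}) = 2
G(27) = mex({0, 1, 2, 3, 4, 5, 6, 7}) = 8
G(28) = mex({0, 1, 2, 3, 4, 6, 7, 8}) = 5
G(29) = mex({0, 1, 2, 3, 5, 6, 7, 8, 9}) = 4
G(30) = mex({0, 1, 2, 3, 4, 5, 6, 9, 10}) = 7
G(31) = mex({0, 1, 3, 4, 5, 7, 10, 11}) = 2
G(32) = mex({0, 2, 3, 4, 5, 6, 7, 9, 11}) = 1
G(33) = mex({0, 1, 2, 3, 4, 5, 6, 7, 9, 12}) = 8
G(34) = mex({0, 1, 2, 3, 4, 5, 7, 8, 11, 12}) = 6
G(35) = mex({0, 1, 2, 3, 4, 5, 6, 8, 9, 10, 11}) = 7
G(36) = mex({0, 1, 2, 3, 5, 6, 7, 9, 10}) = 4
G(37) = mex({0, 2, 3, 4, 6, 7, 9, 10, 11, 12}) = 1
G(38) = mex({0, 1, 3, 4, 5, 6, 7, 9, 10, 11, 12}) = 2
G(39) = mex({0, 1, 2, 4, 5, 6, 7, 9, 10, 12, 14}) = 3
G(40) = mex({0, 2, 3, 4, 6, 7, 11, 12, 14}) = 1
G(41) = mex({0, 1, 2, 3, 5, 6, 7, 9, 10, 11, 12}) = 4
G(42) = mex({0, 1, 2, 3, 4, 5, 6, 9, 10}) = 7
Therefore G(42) = 7.

7


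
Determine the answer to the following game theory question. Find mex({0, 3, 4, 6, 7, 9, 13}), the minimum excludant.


Set = {0, 3, 4, 6, 7, 9, 13}
0 is in the set.
1 is NOT in the set. This is the mex.
mex = 1

1


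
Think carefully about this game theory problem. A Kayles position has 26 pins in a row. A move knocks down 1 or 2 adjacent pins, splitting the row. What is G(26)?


Kayles: a move removes 1 or 2 adjacent pins from a contiguous row.
Removing pins from a row of k leaves two independent rows (a, b) with a + b = k - 1 (one pin) or a + b = k - 2 (two pins); an end removal gives a = 0.
By Sprague-Grundy, G(k) = mex{ G(a) XOR G(b) } over all these splits. G(0) = 0.
G(1): splits (0,0):0^0=0 -> mex({0}) = 1
G(2): splits (0,1):0^1=1 (0,0):0^0=0 -> mex({0, 1}) = 2
G(3): splits (0,2):0^2=2 (1,1):1^1=0 (0,1):0^1=1 -> mex({0, 1, 2}) = 3
G(4): splits (0,3):0^3=3 (1,2):1^2=3 (0,2):0^2=2 (1,1):1^1=0 -> mex({0, 2, 3}) = 1
G(5): splits (0,4):0^1=1 (1,3):1^3=2 (2,2):2^2=0 (0,3):0^3=3 (1,2):1^2=3 -> mex({0, 1, 2, 3}) = 4
G(6) = mex({0, 1, 2, 4}) = 3
G(7) = mex({0, 1, 3, 4, 5}) = 2
G(8) = mex({0, 2, 3, 5, 6}) = 1
G(9) = mex({0, 1, 2, 3, 6, 7}) = 4
G(10) = mex({0, 1, 3, 4, 5, 7}) = 2
G(11) = mex({0, 1, 2, 3, 4, 5}) = 6
G(12) = mex({0, 1, 2, 3, 5, 6, 7}) = 4
G(13) = mex({0, 2, 3, 4, 6, 7}) = 1
G(14) = mex({0, 1, 4, 5, 6, 7}) = 2
G(15) = mex({0, 1, 2, 3, 4, 5, 6}) = 7
G(16) = mex({0, 2, 3, 5, 6, 7}) = 1
G(17) = mex({0, 1, 2, 3, 5, 6, 7}) = 4
G(18) = mex({0, 1, 2, 4, 5, 6}) = 3
G(19) = mex({0, 1, 3, 4, 5, 7}) = 2
G(20) = mex({0, 2, 3, 4, 5, 6, 7}) = 1
G(21) = mex({0, 1, 2, 3, 5, 6, 7}) = 4
G(22) = mex({0, 1, 2, 3, 4, 5, 7}) = 6
G(23) = mex({0, 1, 2, 3, 4, 5, 6}) = 7
G(24) = mex({0, 1, 2, 3, 5, 6, 7}) = 4
G(25) = mex({0, 2, 3, 4, 6, 7}) = 1
G(26) = mex({0, 1, 3, 4, 5, 6, 7}) = 2
Therefore G(26) = 2.

2


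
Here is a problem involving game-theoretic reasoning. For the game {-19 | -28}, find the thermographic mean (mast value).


Game = {-19 | -28}, a switch {a | b} with numbers a > b.
Its thermograph has left wall a - t and right wall b + t, which meet at t = (a - b)/2, where both equal (a + b)/2. So the mast (mean value) is at (a + b)/2.
Mean = (-19 + (-28))/2 = -47/2 = -47/2

-47/2


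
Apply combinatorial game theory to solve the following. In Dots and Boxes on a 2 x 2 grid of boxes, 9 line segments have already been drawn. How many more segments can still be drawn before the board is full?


Grid: 2 x 2 boxes, i.e. 3 rows and 3 columns of dots.
Horizontal edges: (rows + 1) * cols = 3 * 2 = 6
Vertical edges: rows * (cols + 1) = 2 * 3 = 6
Total edges: 6 + 6 = 12
Edges drawn: 9
Remaining: 12 - 9 = 3

3


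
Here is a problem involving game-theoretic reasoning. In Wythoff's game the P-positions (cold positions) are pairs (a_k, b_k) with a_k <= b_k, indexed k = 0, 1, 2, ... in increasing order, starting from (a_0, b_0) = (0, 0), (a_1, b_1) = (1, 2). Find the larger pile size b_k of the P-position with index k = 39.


By Wythoff's theorem, a_k = floor(k * phi) and b_k = floor(k * phi^2) = a_k + k, where phi = (1 + sqrt(5))/2 is the golden ratio.
phi = (1 + sqrt(5))/2 = 1.618034
phi^2 = phi + 1 = 2.618034
k = 39
k * phi^2 = 39 * 2.618034 = 102.103326
b_39 = floor(k * phi^2) = 102 (check: a_39 + k = 63 + 39 = 102)

102


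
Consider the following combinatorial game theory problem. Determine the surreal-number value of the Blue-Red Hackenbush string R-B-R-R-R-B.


Edges (from ground): R-B-R-R-R-B
By Berlekamp's sign-expansion rule, a Blue-Red Hackenbush stalk has the value of the surreal number whose sign sequence is the edge sequence with B -> + and R -> -.
Sign sequence: -+---+
Trace the sign expansion in the surreal number tree, starting from 0:
Edge 1: R (sign -) -> bounds (-inf, 0), value = -1
Edge 2: B (sign +) -> bounds (-1, 0), value = -1/2
Edge 3: R (sign -) -> bounds (-1, -1/2), value = -3/4
Edge 4: R (sign -) -> bounds (-1, -3/4), value = -7/8
Edge 5: R (sign -) -> bounds (-1, -7/8), value = -15/16
Edge 6: B (sign +) -> bounds (-15/16, -7/8), value = -29/32
Game value = -29/32

-29/32


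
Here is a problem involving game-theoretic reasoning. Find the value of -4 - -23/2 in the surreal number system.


x = -4, y = -23/2
Converting to common denominator: 2
x = -8/2, y = -23/2
x - y = -4 - -23/2 = 15/2

15/2


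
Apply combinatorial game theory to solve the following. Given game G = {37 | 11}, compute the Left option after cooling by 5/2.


Original game: {37 | 11} (a switch {a | b} with a > b).
Cooling by t (for t below the temperature (a - b)/2 = 13) taxes each move by t: {a | b} cooled by t is {a - t | b + t}.
Cooling amount: t = 5/2
Cooled Left option: 37 - 5/2 = 69/2
Cooled Right option: 11 + 5/2 = 27/2
Cooled game: {69/2 | 27/2}
Left option = 69/2

69/2


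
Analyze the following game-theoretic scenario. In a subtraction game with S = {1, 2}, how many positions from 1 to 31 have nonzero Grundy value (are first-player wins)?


Subtraction set S = {1, 2}, so G(n) = n mod 3.
G(n) = 0 when n is a multiple of 3.
Multiples of 3 in [1, 31]: 10
N-positions (nonzero Grundy) = 31 - 10 = 21

21


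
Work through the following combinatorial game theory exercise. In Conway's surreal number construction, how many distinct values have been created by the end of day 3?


Day 0: {|} = 0 is born. Count = 1.
Day n: the number of surreal numbers born by day n is 2^(n+1) - 1.
By day 0: 2^1 - 1 = 1
By day 1: 2^2 - 1 = 3
By day 2: 2^3 - 1 = 7
By day 3: 2^4 - 1 = 15
By day 3: 15 surreal numbers.

15


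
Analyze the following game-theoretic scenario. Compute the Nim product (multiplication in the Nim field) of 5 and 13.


Nim multiplication is bilinear over XOR: (u XOR v) * w = (u*w) XOR (v*w).
So we split each operand into its bit components and XOR the pairwise Nim products.
5 = 1 + 4 (as XOR of powers of 2).
13 = 1 + 4 + 8 (as XOR of powers of 2).
Using the standard Nim-product table on single bits:
  2*2 = 3,   2*4 = 8,   2*8 = 12,
  4*4 = 6,   4*8 = 11,  8*8 = 13,
and  1*x = x (identity), k*l = l*k (commutative).
Pairwise Nim products:
  1 * 1 = 1
  1 * 4 = 4
  1 * 8 = 8
  4 * 1 = 4
  4 * 4 = 6
  4 * 8 = 11
XOR them: 1 XOR 4 XOR 8 XOR 4 XOR 6 XOR 11 = 4.
Result: 5 * 13 = 4 (in Nim).

4


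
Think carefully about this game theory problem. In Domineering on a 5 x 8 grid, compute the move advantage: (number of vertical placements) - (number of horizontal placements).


Board is 5 x 8 (rows x cols).
Left (vertical) placements: (rows-1) * cols = 4 * 8 = 32
Right (horizontal) placements: rows * (cols-1) = 5 * 7 = 35
Advantage = Left - Right = 32 - 35 = -3

-3


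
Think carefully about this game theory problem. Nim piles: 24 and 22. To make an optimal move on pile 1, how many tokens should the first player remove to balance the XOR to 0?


Piles: 24 and 22
Current XOR: 24 XOR 22 = 14 (non-zero, so this is an N-position).
To make the XOR zero, we need to find a move that balances the piles.
For pile 1 (size 24): target = 24 XOR 14 = 22
We reduce pile 1 from 24 to 22.
Tokens removed: 24 - 22 = 2
Verification: 22 XOR 22 = 0

2


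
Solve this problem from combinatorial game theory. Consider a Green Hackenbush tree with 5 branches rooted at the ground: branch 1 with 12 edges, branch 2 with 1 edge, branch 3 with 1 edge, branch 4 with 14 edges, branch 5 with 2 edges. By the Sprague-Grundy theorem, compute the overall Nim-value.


The tree has 5 branches from the ground vertex.
In Green Hackenbush, the Nim-value of a simple path of length k is k.
Branch 1: length 12, Nim-value = 12
Branch 2: length 1, Nim-value = 1
Branch 3: length 1, Nim-value = 1
Branch 4: length 14, Nim-value = 14
Branch 5: length 2, Nim-value = 2
Total Nim-value = XOR of all branch values:
0 XOR 12 = 12
12 XOR 1 = 13
13 XOR 1 = 12
12 XOR 14 = 2
2 XOR 2 = 0
Nim-value of the tree = 0

0


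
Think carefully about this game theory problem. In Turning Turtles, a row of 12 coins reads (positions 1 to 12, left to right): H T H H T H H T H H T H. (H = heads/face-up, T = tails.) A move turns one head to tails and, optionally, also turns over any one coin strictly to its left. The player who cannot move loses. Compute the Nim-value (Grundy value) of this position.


Coins: H T H H T H H T H H T H
Key fact: a single head at position k behaves exactly like a Nim heap of size k (turning it to T and optionally flipping a coin at j < k corresponds to moving the heap from k to j, or to 0), and heads combine as a disjunctive sum (two heads at the same place would cancel, matching j XOR j = 0). So the Nim-value is the XOR of the 1-indexed positions of the heads.
Face-up positions (1-indexed): [1, 3, 4, 6, 7, 9, 10, 12]
XOR 0 with 1: 0 XOR 1 = 1
XOR 1 with 3: 1 XOR 3 = 2
XOR 2 with 4: 2 XOR 4 = 6
XOR 6 with 6: 6 XOR 6 = 0
XOR 0 with 7: 0 XOR 7 = 7
XOR 7 with 9: 7 XOR 9 = 14
XOR 14 with 10: 14 XOR 10 = 4
XOR 4 with 12: 4 XOR 12 = 8
Nim-value = 8

8


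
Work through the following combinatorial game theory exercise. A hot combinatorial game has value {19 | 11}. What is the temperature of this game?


The game is {19 | 11}, a switch {a | b} with numbers a > b.
Cooling {a | b} by t gives {a - t | b + t}, which stops being hot when a - t = b + t, i.e. at t = (a - b)/2. So the temperature of a switch is (a - b)/2.
Temperature = (Left option - Right option) / 2
= (19 - (11)) / 2
= 8 / 2
= 4

4


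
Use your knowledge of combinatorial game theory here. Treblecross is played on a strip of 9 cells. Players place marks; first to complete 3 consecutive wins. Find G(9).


Treblecross: place X on empty cells; 3-in-a-row wins.
Playing within two cells of an existing X lets the opponent win at once, so sensible play treats the cells i-2..i+2 around each X as dead. The player left with no safe cell loses, so this is a normal-play take-away game on strips of safe cells.
Placing X at cell i (0-indexed) of a strip of k safe cells leaves independent strips of sizes max(0, i-2) and max(0, k-i-3). Hence G(k) = mex{ G(max(0,i-2)) XOR G(max(0,k-i-3)) : 0 <= i < k }, with G(0) = 0.
G(1): splits (0,0):0^0=0 -> mex({0}) = 1
G(2): splits (0,0):0^0=0 -> mex({0}) = 1
G(3): splits (0,0):0^0=0 -> mex({0}) = 1
G(4): splits (0,1):0^1=1 (0,0):0^0=0 -> mex({0, 1}) = 2
G(5): splits (0,2):0^1=1 (0,1):0^1=1 (0,0):0^0=0 -> mex({0, 1}) = 2
G(6) = mex({1}) = 0
G(7) = mex({0, 1, 2}) = 3
G(8) = mex({0, 1, 2}) = 3
G(9) = mex({0, 2}) = 1
Therefore G(9) = 1.

1
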